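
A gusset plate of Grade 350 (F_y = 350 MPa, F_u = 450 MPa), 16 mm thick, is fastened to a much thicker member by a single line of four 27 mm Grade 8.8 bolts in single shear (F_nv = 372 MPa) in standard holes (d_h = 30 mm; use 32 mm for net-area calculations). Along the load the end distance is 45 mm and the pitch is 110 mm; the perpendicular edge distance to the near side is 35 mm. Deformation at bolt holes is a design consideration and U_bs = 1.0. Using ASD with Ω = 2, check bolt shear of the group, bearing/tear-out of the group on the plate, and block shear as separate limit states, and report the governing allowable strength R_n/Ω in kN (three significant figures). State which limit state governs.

Bolt shear: A_b = π·27²/4 = 572.6 mm²; R_n = 372 × 572.6 × 4 × 1 / 1000 = 852 kN → 852 / 2 = 426 kN.
Bearing: edge l_c = 30, r_n = 259.2 kN; interior l_c = 80, r_n = 466.6 kN; R_n = 259.2 + 3·466.6 = 1659 kN → 829 kN.
Block shear: A_gv = 6000, A_nv = 4208, A_nt = 304 mm²; R_n = min(0.6F_uA_nv, 0.6F_yA_gv) + U_bs·F_u·A_nt = 1273 kN → 636 kN.
Bolt shear governs: 426 kN.

426 kN (bolt shear governs)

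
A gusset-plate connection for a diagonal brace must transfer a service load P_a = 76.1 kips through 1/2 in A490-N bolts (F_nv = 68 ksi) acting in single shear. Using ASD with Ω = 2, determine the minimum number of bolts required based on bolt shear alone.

12 bolts

A_b = π·0.5²/4 = 0.1963 in².
Per-bolt allowable strength R_n/Ω = 68 × 0.1963 × 1 / 2 = 6.676 kips.
n ≥ 76.1 / 6.676 = 11.4 → use 12 bolts.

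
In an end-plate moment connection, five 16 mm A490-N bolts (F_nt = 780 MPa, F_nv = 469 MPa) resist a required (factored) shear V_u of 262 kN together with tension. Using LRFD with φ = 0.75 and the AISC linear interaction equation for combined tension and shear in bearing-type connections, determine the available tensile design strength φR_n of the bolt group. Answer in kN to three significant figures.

329 kN

A_b = π·16²/4 = 201.1 mm²; f_rv = 262 × 1000 / (5 × 201.1) = 260.6 MPa.
F'_nt = 1.3 F_nt − (F_nt / φF_nv) f_rv = 1.3·780 − (780/(0.75·469))·260.6 = 436.1 MPa, capped at F_nt → F'_nt = 436.1 MPa.
R_n = F'_nt · A_b · n = 436.1 × 201.1 × 5 / 1000 = 438.4 kN.
Design strength φR_n = 0.75 × 438.4 = 329 kN.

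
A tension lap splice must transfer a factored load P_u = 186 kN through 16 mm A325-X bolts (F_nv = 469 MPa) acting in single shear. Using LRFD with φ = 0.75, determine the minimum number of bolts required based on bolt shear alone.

A_b = π·16²/4 = 201.1 mm².
Per-bolt design strength φR_n = 0.75 × 469 × 201.1 × 1 / 1000 = 70.72 kN.
n ≥ 186 / 70.72 = 2.63 → use 3 bolts.

3 bolts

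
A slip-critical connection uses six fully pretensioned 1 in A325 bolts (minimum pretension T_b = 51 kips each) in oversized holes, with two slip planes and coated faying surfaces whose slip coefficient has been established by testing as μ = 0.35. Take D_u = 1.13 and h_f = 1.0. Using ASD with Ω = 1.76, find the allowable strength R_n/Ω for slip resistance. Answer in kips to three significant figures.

138 kips

R_n = μ · D_u · h_f · T_b · n_s · n_b = 0.35 × 1.13 × 1.0 × 51 × 2 × 6 = 242 kips.
Allowable strength R_n/Ω = 242 / 1.76 = 138 kips.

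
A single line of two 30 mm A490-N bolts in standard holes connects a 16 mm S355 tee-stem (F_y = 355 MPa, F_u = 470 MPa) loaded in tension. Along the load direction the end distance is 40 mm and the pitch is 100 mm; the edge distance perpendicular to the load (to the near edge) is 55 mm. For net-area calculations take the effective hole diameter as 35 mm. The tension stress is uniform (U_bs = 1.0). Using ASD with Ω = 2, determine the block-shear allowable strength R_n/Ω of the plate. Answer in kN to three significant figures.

338 kN

Shear plane L_v = 40 + 1·100 = 140 mm; A_gv = 140 × 16 = 2240 mm².
A_nv = (140 − 1.5·35) × 16 = 1400 mm².
A_nt = (55 − 0.5·35) × 16 = 600 mm².
0.6 F_u A_nv = 394.8 kN; 0.6 F_y A_gv = 477.1 kN → shear rupture governs the shear term.
R_n = 394.8 + 1.0 × 470 × 600 / 1000 = 676.8 kN.
Allowable strength R_n/Ω = 676.8 / 2 = 338 kN.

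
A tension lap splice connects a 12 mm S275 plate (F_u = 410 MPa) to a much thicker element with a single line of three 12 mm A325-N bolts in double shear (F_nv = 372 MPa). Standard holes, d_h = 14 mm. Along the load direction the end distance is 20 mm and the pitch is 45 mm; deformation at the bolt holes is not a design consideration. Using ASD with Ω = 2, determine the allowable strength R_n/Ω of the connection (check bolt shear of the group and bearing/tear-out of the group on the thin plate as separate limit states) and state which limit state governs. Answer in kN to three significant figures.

Bolt shear: A_b = π·12²/4 = 113.1 mm²; R_n = 372 × 113.1 × 3 × 2 / 1000 = 252.4 kN → 252.4 / 2 = 126 kN.
Bearing (1.5 l_c t F_u ≤ 3.0 d t F_u): upper limit = 3.0·12·12·410 / 1000 = 177.1 kN.
  Edge l_c = 20 − 14/2 = 13 → r_n = 95.94 kN; interior l_c = 45 − 14 = 31 → r_n = 177.1 kN.
  R_n,bearing = 1·95.94 + 2·177.1 = 450.2 kN → 450.2 / 2 = 225 kN.
Bolt shear governs: 126 kN.

126 kN (bolt shear governs)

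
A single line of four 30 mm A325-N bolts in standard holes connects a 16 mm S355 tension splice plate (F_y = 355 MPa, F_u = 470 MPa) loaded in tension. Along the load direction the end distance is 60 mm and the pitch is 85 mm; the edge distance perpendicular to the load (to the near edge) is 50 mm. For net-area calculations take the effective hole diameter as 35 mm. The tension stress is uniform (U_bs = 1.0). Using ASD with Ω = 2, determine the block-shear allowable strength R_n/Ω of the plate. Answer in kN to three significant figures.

Shear plane L_v = 60 + 3·85 = 315 mm; A_gv = 315 × 16 = 5040 mm².
A_nv = (315 − 3.5·35) × 16 = 3080 mm².
A_nt = (50 − 0.5·35) × 16 = 520 mm².
0.6 F_u A_nv = 868.6 kN; 0.6 F_y A_gv = 1074 kN → shear rupture governs the shear term.
R_n = 868.6 + 1.0 × 470 × 520 / 1000 = 1113 kN.
Allowable strength R_n/Ω = 1113 / 2 = 556 kN.

556 kN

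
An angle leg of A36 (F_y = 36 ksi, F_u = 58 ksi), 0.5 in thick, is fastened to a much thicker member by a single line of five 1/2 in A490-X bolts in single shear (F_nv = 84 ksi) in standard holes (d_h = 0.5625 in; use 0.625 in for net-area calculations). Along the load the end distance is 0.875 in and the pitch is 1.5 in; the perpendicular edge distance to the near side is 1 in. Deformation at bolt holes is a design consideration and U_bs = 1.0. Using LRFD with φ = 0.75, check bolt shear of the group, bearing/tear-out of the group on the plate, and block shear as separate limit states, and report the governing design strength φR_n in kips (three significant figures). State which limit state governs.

61.9 kips (bolt shear governs)

Bolt shear: A_b = π·0.5²/4 = 0.1963 in²; R_n = 84 × 0.1963 × 5 × 1 = 82.47 kips → 0.75 × 82.47 = 61.9 kips.
Bearing: edge l_c = 0.5938, r_n = 20.66 kips; interior l_c = 0.9375, r_n = 32.62 kips; R_n = 20.66 + 4·32.62 = 151.2 kips → 113 kips.
Block shear: A_gv = 3.438, A_nv = 2.031, A_nt = 0.3438 in²; R_n = min(0.6F_uA_nv, 0.6F_yA_gv) + U_bs·F_u·A_nt = 90.62 kips → 68 kips.
Bolt shear governs: 61.9 kips.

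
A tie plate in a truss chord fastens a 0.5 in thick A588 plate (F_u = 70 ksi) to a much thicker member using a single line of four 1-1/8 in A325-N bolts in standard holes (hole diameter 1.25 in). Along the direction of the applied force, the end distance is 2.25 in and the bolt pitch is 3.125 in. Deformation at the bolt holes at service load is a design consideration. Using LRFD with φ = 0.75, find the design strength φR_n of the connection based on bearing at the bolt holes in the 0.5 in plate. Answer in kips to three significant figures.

228 kips

Per bolt r_n = 1.2 l_c t F_u ≤ 2.4 d t F_u; upper limit = 2.4 × 1.125 × 0.5 × 70 = 94.5 kips.
Edge bolt: l_c = 2.25 − 1.25/2 = 1.625 in → 1.2 × 1.625 × 0.5 × 70 = 68.25 → r_n = 68.25 kips.
Interior bolts: l_c = 3.125 − 1.25 = 1.875 in → 1.2 × 1.875 × 0.5 × 70 = 78.75 → r_n = 78.75 kips.
R_n = 1 × 68.25 + 3 × 78.75 = 304.5 kips.
Design strength φR_n = 0.75 × 304.5 = 228 kips.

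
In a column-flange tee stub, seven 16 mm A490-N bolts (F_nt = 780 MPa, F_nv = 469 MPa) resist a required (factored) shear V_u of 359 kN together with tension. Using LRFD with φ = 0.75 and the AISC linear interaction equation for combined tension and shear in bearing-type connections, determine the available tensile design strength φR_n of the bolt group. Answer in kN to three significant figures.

473 kN

A_b = π·16²/4 = 201.1 mm²; f_rv = 359 × 1000 / (7 × 201.1) = 255.1 MPa.
F'_nt = 1.3 F_nt − (F_nt / φF_nv) f_rv = 1.3·780 − (780/(0.75·469))·255.1 = 448.4 MPa, capped at F_nt → F'_nt = 448.4 MPa.
R_n = F'_nt · A_b · n = 448.4 × 201.1 × 7 / 1000 = 631.1 kN.
Design strength φR_n = 0.75 × 631.1 = 473 kN.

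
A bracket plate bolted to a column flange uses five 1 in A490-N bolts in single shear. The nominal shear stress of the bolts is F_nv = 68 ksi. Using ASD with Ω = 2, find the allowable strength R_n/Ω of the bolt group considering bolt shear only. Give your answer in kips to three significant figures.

134 kips

A_b = π × 1² / 4 = 0.7854 in².
R_n = F_nv · A_b · n · n_s = 68 × 0.7854 × 5 × 1 = 267 kips.
Allowable strength R_n/Ω = 267 / 2 = 134 kips.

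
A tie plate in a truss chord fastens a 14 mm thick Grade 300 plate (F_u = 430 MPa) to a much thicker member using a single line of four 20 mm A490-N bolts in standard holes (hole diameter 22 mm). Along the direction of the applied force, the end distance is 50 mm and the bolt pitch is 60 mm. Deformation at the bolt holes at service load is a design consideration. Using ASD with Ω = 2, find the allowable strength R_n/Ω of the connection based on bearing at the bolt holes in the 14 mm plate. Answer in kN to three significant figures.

Per bolt r_n = 1.2 l_c t F_u ≤ 2.4 d t F_u; upper limit = 2.4 × 20 × 14 × 430 / 1000 = 289 kN.
Edge bolt: l_c = 50 − 22/2 = 39 mm → 1.2 × 39 × 14 × 430 / 1000 = 281.7 → r_n = 281.7 kN.
Interior bolts: l_c = 60 − 22 = 38 mm → 1.2 × 38 × 14 × 430 / 1000 = 274.5 → r_n = 274.5 kN.
R_n = 1 × 281.7 + 3 × 274.5 = 1105 kN.
Allowable strength R_n/Ω = 1105 / 2 = 553 kN.

553 kN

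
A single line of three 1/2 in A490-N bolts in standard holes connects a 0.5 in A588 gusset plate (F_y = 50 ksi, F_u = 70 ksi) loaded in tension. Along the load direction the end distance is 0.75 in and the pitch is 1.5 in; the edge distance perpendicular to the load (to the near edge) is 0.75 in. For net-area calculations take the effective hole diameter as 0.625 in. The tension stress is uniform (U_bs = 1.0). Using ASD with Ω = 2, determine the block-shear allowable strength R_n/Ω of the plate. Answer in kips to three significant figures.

30.6 kips

Shear plane L_v = 0.75 + 2·1.5 = 3.75 in; A_gv = 3.75 × 0.5 = 1.875 in².
A_nv = (3.75 − 2.5·0.625) × 0.5 = 1.094 in².
A_nt = (0.75 − 0.5·0.625) × 0.5 = 0.2188 in².
0.6 F_u A_nv = 45.94 kips; 0.6 F_y A_gv = 56.25 kips → shear rupture governs the shear term.
R_n = 45.94 + 1.0 × 70 × 0.2188 = 61.25 kips.
Allowable strength R_n/Ω = 61.25 / 2 = 30.6 kips.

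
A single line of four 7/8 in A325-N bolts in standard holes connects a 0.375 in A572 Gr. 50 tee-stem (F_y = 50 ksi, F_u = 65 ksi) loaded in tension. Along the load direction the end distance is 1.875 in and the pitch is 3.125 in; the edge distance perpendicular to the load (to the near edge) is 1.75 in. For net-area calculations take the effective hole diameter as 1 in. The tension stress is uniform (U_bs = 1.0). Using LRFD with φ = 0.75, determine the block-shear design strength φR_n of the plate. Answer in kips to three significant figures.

Shear plane L_v = 1.875 + 3·3.125 = 11.25 in; A_gv = 11.25 × 0.375 = 4.219 in².
A_nv = (11.25 − 3.5·1) × 0.375 = 2.906 in².
A_nt = (1.75 − 0.5·1) × 0.375 = 0.4688 in².
0.6 F_u A_nv = 113.3 kips; 0.6 F_y A_gv = 126.6 kips → shear rupture governs the shear term.
R_n = 113.3 + 1.0 × 65 × 0.4688 = 143.8 kips.
Design strength φR_n = 0.75 × 143.8 = 108 kips.

108 kips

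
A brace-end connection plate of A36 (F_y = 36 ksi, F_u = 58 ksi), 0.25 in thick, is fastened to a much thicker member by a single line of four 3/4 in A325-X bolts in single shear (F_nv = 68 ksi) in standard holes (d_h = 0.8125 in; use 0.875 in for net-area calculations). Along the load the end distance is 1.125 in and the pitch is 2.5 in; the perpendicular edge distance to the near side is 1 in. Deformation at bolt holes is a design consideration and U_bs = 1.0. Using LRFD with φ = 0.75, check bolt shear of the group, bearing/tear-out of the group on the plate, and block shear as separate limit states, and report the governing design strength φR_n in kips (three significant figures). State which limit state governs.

41 kips (block shear governs)

Bolt shear: A_b = π·0.75²/4 = 0.4418 in²; R_n = 68 × 0.4418 × 4 × 1 = 120.2 kips → 0.75 × 120.2 = 90.1 kips.
Bearing: edge l_c = 0.7188, r_n = 12.51 kips; interior l_c = 1.688, r_n = 26.1 kips; R_n = 12.51 + 3·26.1 = 90.81 kips → 68.1 kips.
Block shear: A_gv = 2.156, A_nv = 1.391, A_nt = 0.1406 in²; R_n = min(0.6F_uA_nv, 0.6F_yA_gv) + U_bs·F_u·A_nt = 54.73 kips → 41 kips.
Block shear governs: 41 kips.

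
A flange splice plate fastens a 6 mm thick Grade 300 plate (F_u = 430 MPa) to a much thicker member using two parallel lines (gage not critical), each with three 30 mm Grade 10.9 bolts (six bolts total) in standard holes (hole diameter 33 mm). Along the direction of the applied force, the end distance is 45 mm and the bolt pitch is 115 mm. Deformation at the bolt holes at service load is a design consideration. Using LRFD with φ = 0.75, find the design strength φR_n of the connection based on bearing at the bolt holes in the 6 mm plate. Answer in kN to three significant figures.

Per bolt r_n = 1.2 l_c t F_u ≤ 2.4 d t F_u; upper limit = 2.4 × 30 × 6 × 430 / 1000 = 185.8 kN.
Edge bolt: l_c = 45 − 33/2 = 28.5 mm → 1.2 × 28.5 × 6 × 430 / 1000 = 88.24 → r_n = 88.24 kN.
Interior bolts: l_c = 115 − 33 = 82 mm → 1.2 × 82 × 6 × 430 / 1000 = 253.9 → r_n = 185.8 kN.
R_n = 2 × 88.24 + 4 × 185.8 = 919.5 kN.
Design strength φR_n = 0.75 × 919.5 = 690 kN.

690 kN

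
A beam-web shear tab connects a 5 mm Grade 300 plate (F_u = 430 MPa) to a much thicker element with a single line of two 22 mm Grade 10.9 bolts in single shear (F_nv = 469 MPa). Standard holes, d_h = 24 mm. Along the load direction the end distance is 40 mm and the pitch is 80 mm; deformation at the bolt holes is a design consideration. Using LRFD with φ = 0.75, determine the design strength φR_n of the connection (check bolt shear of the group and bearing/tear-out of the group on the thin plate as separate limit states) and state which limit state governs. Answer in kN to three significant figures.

139 kN (bearing governs)

Bolt shear: A_b = π·22²/4 = 380.1 mm²; R_n = 469 × 380.1 × 2 × 1 / 1000 = 356.6 kN → 0.75 × 356.6 = 267 kN.
Bearing (1.2 l_c t F_u ≤ 2.4 d t F_u): upper limit = 2.4·22·5·430 / 1000 = 113.5 kN.
  Edge l_c = 40 − 24/2 = 28 → r_n = 72.24 kN; interior l_c = 80 − 24 = 56 → r_n = 113.5 kN.
  R_n,bearing = 1·72.24 + 1·113.5 = 185.8 kN → 0.75 × 185.8 = 139 kN.
Bearing governs: 139 kN.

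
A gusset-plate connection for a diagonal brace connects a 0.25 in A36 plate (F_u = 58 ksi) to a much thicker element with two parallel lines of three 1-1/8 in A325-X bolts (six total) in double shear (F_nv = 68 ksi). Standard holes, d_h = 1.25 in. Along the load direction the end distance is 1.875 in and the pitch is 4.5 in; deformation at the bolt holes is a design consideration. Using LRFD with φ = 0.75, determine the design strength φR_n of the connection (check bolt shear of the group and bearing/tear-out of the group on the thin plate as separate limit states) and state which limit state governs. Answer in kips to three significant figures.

Bolt shear: A_b = π·1.125²/4 = 0.994 in²; R_n = 68 × 0.994 × 6 × 2 = 811.1 kips → 0.75 × 811.1 = 608 kips.
Bearing (1.2 l_c t F_u ≤ 2.4 d t F_u): upper limit = 2.4·1.125·0.25·58 = 39.15 kips.
  Edge l_c = 1.875 − 1.25/2 = 1.25 → r_n = 21.75 kips; interior l_c = 4.5 − 1.25 = 3.25 → r_n = 39.15 kips.
  R_n,bearing = 2·21.75 + 4·39.15 = 200.1 kips → 0.75 × 200.1 = 150 kips.
Bearing governs: 150 kips.

150 kips (bearing governs)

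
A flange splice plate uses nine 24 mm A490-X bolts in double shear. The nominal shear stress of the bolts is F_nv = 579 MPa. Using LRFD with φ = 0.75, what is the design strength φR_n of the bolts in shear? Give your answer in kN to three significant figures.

3540 kN

A_b = π × 24² / 4 = 452.4 mm².
R_n = F_nv · A_b · n · n_s = 579 × 452.4 × 9 × 2 / 1000 = 4715 kN.
Design strength φR_n = 0.75 × 4715 = 3540 kN.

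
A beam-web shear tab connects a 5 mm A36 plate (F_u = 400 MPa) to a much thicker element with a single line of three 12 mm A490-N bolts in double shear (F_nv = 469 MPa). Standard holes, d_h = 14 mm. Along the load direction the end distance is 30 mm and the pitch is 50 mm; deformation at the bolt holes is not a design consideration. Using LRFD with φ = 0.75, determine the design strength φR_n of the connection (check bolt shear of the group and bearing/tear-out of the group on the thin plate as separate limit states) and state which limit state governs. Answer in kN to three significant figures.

Bolt shear: A_b = π·12²/4 = 113.1 mm²; R_n = 469 × 113.1 × 3 × 2 / 1000 = 318.3 kN → 0.75 × 318.3 = 239 kN.
Bearing (1.5 l_c t F_u ≤ 3.0 d t F_u): upper limit = 3.0·12·5·400 / 1000 = 72 kN.
  Edge l_c = 30 − 14/2 = 23 → r_n = 69 kN; interior l_c = 50 − 14 = 36 → r_n = 72 kN.
  R_n,bearing = 1·69 + 2·72 = 213 kN → 0.75 × 213 = 160 kN.
Bearing governs: 160 kN.

160 kN (bearing governs)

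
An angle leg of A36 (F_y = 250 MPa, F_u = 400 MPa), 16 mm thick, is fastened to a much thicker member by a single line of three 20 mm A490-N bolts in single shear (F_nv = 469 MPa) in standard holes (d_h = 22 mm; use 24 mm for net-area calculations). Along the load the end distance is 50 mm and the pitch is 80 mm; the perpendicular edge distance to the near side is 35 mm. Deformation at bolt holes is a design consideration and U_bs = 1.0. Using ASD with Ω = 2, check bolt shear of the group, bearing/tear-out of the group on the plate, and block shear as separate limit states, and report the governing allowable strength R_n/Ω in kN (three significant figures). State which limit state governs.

221 kN (bolt shear governs)

Bolt shear: A_b = π·20²/4 = 314.2 mm²; R_n = 469 × 314.2 × 3 × 1 / 1000 = 442 kN → 442 / 2 = 221 kN.
Bearing: edge l_c = 39, r_n = 299.5 kN; interior l_c = 58, r_n = 307.2 kN; R_n = 299.5 + 2·307.2 = 913.9 kN → 457 kN.
Block shear: A_gv = 3360, A_nv = 2400, A_nt = 368 mm²; R_n = min(0.6F_uA_nv, 0.6F_yA_gv) + U_bs·F_u·A_nt = 651.2 kN → 326 kN.
Bolt shear governs: 221 kN.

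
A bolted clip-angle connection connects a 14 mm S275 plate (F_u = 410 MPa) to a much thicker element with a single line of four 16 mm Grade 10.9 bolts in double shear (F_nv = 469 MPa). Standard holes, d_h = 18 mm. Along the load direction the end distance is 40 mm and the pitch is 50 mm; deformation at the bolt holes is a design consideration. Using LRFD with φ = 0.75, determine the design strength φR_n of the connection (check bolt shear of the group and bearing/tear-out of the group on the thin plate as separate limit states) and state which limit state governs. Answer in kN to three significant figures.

566 kN (bolt shear governs)

Bolt shear: A_b = π·16²/4 = 201.1 mm²; R_n = 469 × 201.1 × 4 × 2 / 1000 = 754.4 kN → 0.75 × 754.4 = 566 kN.
Bearing (1.2 l_c t F_u ≤ 2.4 d t F_u): upper limit = 2.4·16·14·410 / 1000 = 220.4 kN.
  Edge l_c = 40 − 18/2 = 31 → r_n = 213.5 kN; interior l_c = 50 − 18 = 32 → r_n = 220.4 kN.
  R_n,bearing = 1·213.5 + 3·220.4 = 874.8 kN → 0.75 × 874.8 = 656 kN.
Bolt shear governs: 566 kN.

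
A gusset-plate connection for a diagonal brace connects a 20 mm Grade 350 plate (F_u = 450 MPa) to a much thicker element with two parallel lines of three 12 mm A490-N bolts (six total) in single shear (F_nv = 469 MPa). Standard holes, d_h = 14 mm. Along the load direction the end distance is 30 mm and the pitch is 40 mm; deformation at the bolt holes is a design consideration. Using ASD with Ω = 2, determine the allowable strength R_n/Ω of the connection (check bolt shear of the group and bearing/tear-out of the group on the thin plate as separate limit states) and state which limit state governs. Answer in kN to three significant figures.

159 kN (bolt shear governs)

Bolt shear: A_b = π·12²/4 = 113.1 mm²; R_n = 469 × 113.1 × 6 × 1 / 1000 = 318.3 kN → 318.3 / 2 = 159 kN.
Bearing (1.2 l_c t F_u ≤ 2.4 d t F_u): upper limit = 2.4·12·20·450 / 1000 = 259.2 kN.
  Edge l_c = 30 − 14/2 = 23 → r_n = 248.4 kN; interior l_c = 40 − 14 = 26 → r_n = 259.2 kN.
  R_n,bearing = 2·248.4 + 4·259.2 = 1534 kN → 1534 / 2 = 767 kN.
Bolt shear governs: 159 kN.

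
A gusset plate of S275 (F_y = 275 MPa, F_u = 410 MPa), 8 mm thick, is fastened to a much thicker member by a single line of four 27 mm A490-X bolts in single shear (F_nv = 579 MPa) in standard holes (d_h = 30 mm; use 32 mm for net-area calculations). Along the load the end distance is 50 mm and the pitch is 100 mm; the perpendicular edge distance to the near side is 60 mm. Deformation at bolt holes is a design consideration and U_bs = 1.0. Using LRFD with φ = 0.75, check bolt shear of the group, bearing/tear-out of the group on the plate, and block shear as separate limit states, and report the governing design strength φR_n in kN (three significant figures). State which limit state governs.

455 kN (block shear governs)

Bolt shear: A_b = π·27²/4 = 572.6 mm²; R_n = 579 × 572.6 × 4 × 1 / 1000 = 1326 kN → 0.75 × 1326 = 995 kN.
Bearing: edge l_c = 35, r_n = 137.8 kN; interior l_c = 70, r_n = 212.5 kN; R_n = 137.8 + 3·212.5 = 775.4 kN → 582 kN.
Block shear: A_gv = 2800, A_nv = 1904, A_nt = 352 mm²; R_n = min(0.6F_uA_nv, 0.6F_yA_gv) + U_bs·F_u·A_nt = 606.3 kN → 455 kN.
Block shear governs: 455 kN.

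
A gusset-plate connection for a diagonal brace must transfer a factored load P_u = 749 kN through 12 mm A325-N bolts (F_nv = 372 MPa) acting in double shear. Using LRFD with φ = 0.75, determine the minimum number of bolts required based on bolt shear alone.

12 bolts

A_b = π·12²/4 = 113.1 mm².
Per-bolt design strength φR_n = 0.75 × 372 × 113.1 × 2 / 1000 = 63.11 kN.
n ≥ 749 / 63.11 = 11.87 → use 12 bolts.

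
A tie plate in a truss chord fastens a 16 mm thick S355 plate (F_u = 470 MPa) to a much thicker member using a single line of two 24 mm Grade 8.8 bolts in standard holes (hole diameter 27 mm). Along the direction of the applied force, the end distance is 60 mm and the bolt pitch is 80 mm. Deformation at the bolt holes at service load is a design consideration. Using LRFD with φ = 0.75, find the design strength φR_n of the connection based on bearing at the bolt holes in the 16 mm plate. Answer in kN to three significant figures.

Per bolt r_n = 1.2 l_c t F_u ≤ 2.4 d t F_u; upper limit = 2.4 × 24 × 16 × 470 / 1000 = 433.2 kN.
Edge bolt: l_c = 60 − 27/2 = 46.5 mm → 1.2 × 46.5 × 16 × 470 / 1000 = 419.6 → r_n = 419.6 kN.
Interior bolts: l_c = 80 − 27 = 53 mm → 1.2 × 53 × 16 × 470 / 1000 = 478.3 → r_n = 433.2 kN.
R_n = 1 × 419.6 + 1 × 433.2 = 852.8 kN.
Design strength φR_n = 0.75 × 852.8 = 640 kN.

640 kN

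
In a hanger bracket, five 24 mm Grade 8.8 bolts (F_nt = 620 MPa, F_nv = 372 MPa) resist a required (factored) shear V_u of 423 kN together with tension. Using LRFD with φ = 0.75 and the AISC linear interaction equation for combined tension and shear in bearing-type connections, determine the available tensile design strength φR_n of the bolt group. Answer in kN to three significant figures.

A_b = π·24²/4 = 452.4 mm²; f_rv = 423 × 1000 / (5 × 452.4) = 187 MPa.
F'_nt = 1.3 F_nt − (F_nt / φF_nv) f_rv = 1.3·620 − (620/(0.75·372))·187 = 390.4 MPa, capped at F_nt → F'_nt = 390.4 MPa.
R_n = F'_nt · A_b · n = 390.4 × 452.4 × 5 / 1000 = 883.1 kN.
Design strength φR_n = 0.75 × 883.1 = 662 kN.

662 kN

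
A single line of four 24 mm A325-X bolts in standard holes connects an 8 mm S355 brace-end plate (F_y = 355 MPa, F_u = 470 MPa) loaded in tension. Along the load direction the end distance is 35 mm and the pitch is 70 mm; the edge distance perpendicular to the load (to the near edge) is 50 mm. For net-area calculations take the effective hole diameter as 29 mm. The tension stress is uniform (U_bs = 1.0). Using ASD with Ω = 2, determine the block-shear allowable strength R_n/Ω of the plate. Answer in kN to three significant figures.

229 kN

Shear plane L_v = 35 + 3·70 = 245 mm; A_gv = 245 × 8 = 1960 mm².
A_nv = (245 − 3.5·29) × 8 = 1148 mm².
A_nt = (50 − 0.5·29) × 8 = 284 mm².
0.6 F_u A_nv = 323.7 kN; 0.6 F_y A_gv = 417.5 kN → shear rupture governs the shear term.
R_n = 323.7 + 1.0 × 470 × 284 / 1000 = 457.2 kN.
Allowable strength R_n/Ω = 457.2 / 2 = 229 kN.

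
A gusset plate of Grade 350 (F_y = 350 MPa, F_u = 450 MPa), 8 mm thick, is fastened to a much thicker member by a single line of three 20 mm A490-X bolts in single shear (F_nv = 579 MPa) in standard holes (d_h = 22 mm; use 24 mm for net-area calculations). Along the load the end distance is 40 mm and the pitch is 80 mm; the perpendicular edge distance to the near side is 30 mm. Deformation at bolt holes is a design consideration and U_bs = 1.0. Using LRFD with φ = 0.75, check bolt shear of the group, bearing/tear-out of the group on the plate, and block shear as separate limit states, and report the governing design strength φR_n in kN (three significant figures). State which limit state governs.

275 kN (block shear governs)

Bolt shear: A_b = π·20²/4 = 314.2 mm²; R_n = 579 × 314.2 × 3 × 1 / 1000 = 545.7 kN → 0.75 × 545.7 = 409 kN.
Bearing: edge l_c = 29, r_n = 125.3 kN; interior l_c = 58, r_n = 172.8 kN; R_n = 125.3 + 2·172.8 = 470.9 kN → 353 kN.
Block shear: A_gv = 1600, A_nv = 1120, A_nt = 144 mm²; R_n = min(0.6F_uA_nv, 0.6F_yA_gv) + U_bs·F_u·A_nt = 367.2 kN → 275 kN.
Block shear governs: 275 kN.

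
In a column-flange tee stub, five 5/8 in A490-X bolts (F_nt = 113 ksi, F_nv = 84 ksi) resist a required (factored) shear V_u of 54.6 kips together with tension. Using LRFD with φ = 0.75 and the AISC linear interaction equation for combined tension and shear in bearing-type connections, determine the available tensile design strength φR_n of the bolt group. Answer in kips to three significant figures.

A_b = π·0.625²/4 = 0.3068 in²; f_rv = 54.6 / (5 × 0.3068) = 35.59 ksi.
F'_nt = 1.3 F_nt − (F_nt / φF_nv) f_rv = 1.3·113 − (113/(0.75·84))·35.59 = 83.06 ksi, capped at F_nt → F'_nt = 83.06 ksi.
R_n = F'_nt · A_b · n = 83.06 × 0.3068 × 5 = 127.4 kips.
Design strength φR_n = 0.75 × 127.4 = 95.6 kips.

95.6 kips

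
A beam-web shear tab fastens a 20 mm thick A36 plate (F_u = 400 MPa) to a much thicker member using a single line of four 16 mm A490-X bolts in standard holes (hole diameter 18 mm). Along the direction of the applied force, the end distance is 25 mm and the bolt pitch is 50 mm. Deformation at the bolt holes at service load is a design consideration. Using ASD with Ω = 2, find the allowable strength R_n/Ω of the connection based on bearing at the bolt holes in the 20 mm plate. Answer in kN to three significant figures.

538 kN

Per bolt r_n = 1.2 l_c t F_u ≤ 2.4 d t F_u; upper limit = 2.4 × 16 × 20 × 400 / 1000 = 307.2 kN.
Edge bolt: l_c = 25 − 18/2 = 16 mm → 1.2 × 16 × 20 × 400 / 1000 = 153.6 → r_n = 153.6 kN.
Interior bolts: l_c = 50 − 18 = 32 mm → 1.2 × 32 × 20 × 400 / 1000 = 307.2 → r_n = 307.2 kN.
R_n = 1 × 153.6 + 3 × 307.2 = 1075 kN.
Allowable strength R_n/Ω = 1075 / 2 = 538 kN.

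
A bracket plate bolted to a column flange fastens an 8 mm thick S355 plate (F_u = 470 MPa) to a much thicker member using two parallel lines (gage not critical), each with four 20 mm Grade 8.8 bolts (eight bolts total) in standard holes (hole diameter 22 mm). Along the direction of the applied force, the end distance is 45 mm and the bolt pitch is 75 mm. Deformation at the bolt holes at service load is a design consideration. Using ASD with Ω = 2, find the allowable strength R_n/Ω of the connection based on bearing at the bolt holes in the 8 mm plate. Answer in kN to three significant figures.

Per bolt r_n = 1.2 l_c t F_u ≤ 2.4 d t F_u; upper limit = 2.4 × 20 × 8 × 470 / 1000 = 180.5 kN.
Edge bolt: l_c = 45 − 22/2 = 34 mm → 1.2 × 34 × 8 × 470 / 1000 = 153.4 → r_n = 153.4 kN.
Interior bolts: l_c = 75 − 22 = 53 mm → 1.2 × 53 × 8 × 470 / 1000 = 239.1 → r_n = 180.5 kN.
R_n = 2 × 153.4 + 6 × 180.5 = 1390 kN.
Allowable strength R_n/Ω = 1390 / 2 = 695 kN.

695 kN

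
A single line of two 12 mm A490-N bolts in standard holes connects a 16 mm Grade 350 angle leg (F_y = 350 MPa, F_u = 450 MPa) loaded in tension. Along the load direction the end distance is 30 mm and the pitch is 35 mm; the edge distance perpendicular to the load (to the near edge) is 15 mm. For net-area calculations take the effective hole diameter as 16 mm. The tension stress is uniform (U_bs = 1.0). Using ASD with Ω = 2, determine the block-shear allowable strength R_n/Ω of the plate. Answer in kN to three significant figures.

114 kN

Shear plane L_v = 30 + 1·35 = 65 mm; A_gv = 65 × 16 = 1040 mm².
A_nv = (65 − 1.5·16) × 16 = 656 mm².
A_nt = (15 − 0.5·16) × 16 = 112 mm².
0.6 F_u A_nv = 177.1 kN; 0.6 F_y A_gv = 218.4 kN → shear rupture governs the shear term.
R_n = 177.1 + 1.0 × 450 × 112 / 1000 = 227.5 kN.
Allowable strength R_n/Ω = 227.5 / 2 = 114 kN.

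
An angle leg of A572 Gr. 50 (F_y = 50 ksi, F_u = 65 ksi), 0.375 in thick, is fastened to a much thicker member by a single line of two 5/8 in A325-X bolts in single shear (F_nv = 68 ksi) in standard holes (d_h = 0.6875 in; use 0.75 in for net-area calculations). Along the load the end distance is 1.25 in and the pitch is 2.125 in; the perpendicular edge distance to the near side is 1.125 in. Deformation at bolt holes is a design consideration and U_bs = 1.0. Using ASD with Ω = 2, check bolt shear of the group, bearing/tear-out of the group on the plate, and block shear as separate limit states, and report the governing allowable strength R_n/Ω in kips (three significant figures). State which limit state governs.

20.9 kips (bolt shear governs)

Bolt shear: A_b = π·0.625²/4 = 0.3068 in²; R_n = 68 × 0.3068 × 2 × 1 = 41.72 kips → 41.72 / 2 = 20.9 kips.
Bearing: edge l_c = 0.9062, r_n = 26.51 kips; interior l_c = 1.438, r_n = 36.56 kips; R_n = 26.51 + 1·36.56 = 63.07 kips → 31.5 kips.
Block shear: A_gv = 1.266, A_nv = 0.8438, A_nt = 0.2812 in²; R_n = min(0.6F_uA_nv, 0.6F_yA_gv) + U_bs·F_u·A_nt = 51.19 kips → 25.6 kips.
Bolt shear governs: 20.9 kips.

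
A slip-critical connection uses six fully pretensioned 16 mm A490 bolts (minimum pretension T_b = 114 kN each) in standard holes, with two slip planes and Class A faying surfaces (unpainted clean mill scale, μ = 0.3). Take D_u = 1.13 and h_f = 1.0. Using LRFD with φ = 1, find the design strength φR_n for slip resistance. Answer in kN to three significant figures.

464 kN

R_n = μ · D_u · h_f · T_b · n_s · n_b = 0.3 × 1.13 × 1.0 × 114 × 2 × 6 = 463.8 kN.
Design strength φR_n = 1 × 463.8 = 464 kN.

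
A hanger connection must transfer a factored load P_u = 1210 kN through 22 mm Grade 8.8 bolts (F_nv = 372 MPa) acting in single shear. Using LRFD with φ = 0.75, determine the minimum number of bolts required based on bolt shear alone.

A_b = π·22²/4 = 380.1 mm².
Per-bolt design strength φR_n = 0.75 × 372 × 380.1 × 1 / 1000 = 106.1 kN.
n ≥ 1210 / 106.1 = 11.41 → use 12 bolts.

12 bolts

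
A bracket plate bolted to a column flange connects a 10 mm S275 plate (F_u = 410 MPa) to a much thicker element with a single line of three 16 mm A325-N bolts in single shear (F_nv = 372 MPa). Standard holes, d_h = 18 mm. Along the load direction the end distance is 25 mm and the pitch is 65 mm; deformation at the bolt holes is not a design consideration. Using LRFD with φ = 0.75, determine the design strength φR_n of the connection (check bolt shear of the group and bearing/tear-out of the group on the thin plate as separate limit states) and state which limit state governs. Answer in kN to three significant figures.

168 kN (bolt shear governs)

Bolt shear: A_b = π·16²/4 = 201.1 mm²; R_n = 372 × 201.1 × 3 × 1 / 1000 = 224.4 kN → 0.75 × 224.4 = 168 kN.
Bearing (1.5 l_c t F_u ≤ 3.0 d t F_u): upper limit = 3.0·16·10·410 / 1000 = 196.8 kN.
  Edge l_c = 25 − 18/2 = 16 → r_n = 98.4 kN; interior l_c = 65 − 18 = 47 → r_n = 196.8 kN.
  R_n,bearing = 1·98.4 + 2·196.8 = 492 kN → 0.75 × 492 = 369 kN.
Bolt shear governs: 168 kN.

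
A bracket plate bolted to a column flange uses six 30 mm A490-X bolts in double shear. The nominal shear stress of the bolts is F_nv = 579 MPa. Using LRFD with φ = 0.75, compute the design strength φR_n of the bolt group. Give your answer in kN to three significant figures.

A_b = π × 30² / 4 = 706.9 mm².
R_n = F_nv · A_b · n · n_s = 579 × 706.9 × 6 × 2 / 1000 = 4911 kN.
Design strength φR_n = 0.75 × 4911 = 3680 kN.

3680 kN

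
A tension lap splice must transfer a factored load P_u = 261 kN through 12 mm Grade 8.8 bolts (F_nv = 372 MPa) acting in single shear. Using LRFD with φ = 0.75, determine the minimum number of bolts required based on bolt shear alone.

A_b = π·12²/4 = 113.1 mm².
Per-bolt design strength φR_n = 0.75 × 372 × 113.1 × 1 / 1000 = 31.55 kN.
n ≥ 261 / 31.55 = 8.271 → use 9 bolts.

9 bolts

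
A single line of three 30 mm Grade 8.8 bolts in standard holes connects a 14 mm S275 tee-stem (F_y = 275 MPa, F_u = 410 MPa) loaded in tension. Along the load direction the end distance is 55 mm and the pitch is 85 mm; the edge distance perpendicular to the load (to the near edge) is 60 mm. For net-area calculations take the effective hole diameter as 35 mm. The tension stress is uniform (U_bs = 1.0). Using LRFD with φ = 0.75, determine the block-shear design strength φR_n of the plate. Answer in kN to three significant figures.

Shear plane L_v = 55 + 2·85 = 225 mm; A_gv = 225 × 14 = 3150 mm².
A_nv = (225 − 2.5·35) × 14 = 1925 mm².
A_nt = (60 − 0.5·35) × 14 = 595 mm².
0.6 F_u A_nv = 473.6 kN; 0.6 F_y A_gv = 519.8 kN → shear rupture governs the shear term.
R_n = 473.6 + 1.0 × 410 × 595 / 1000 = 717.5 kN.
Design strength φR_n = 0.75 × 717.5 = 538 kN.

538 kN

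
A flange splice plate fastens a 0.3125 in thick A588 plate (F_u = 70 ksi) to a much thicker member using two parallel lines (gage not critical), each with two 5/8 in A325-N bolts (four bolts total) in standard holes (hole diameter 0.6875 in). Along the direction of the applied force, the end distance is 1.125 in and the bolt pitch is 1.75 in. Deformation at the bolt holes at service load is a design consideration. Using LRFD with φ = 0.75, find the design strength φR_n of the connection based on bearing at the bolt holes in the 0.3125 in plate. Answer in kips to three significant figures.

72.6 kips

Per bolt r_n = 1.2 l_c t F_u ≤ 2.4 d t F_u; upper limit = 2.4 × 0.625 × 0.3125 × 70 = 32.81 kips.
Edge bolt: l_c = 1.125 − 0.6875/2 = 0.7812 in → 1.2 × 0.7812 × 0.3125 × 70 = 20.51 → r_n = 20.51 kips.
Interior bolts: l_c = 1.75 − 0.6875 = 1.062 in → 1.2 × 1.062 × 0.3125 × 70 = 27.89 → r_n = 27.89 kips.
R_n = 2 × 20.51 + 2 × 27.89 = 96.8 kips.
Design strength φR_n = 0.75 × 96.8 = 72.6 kips.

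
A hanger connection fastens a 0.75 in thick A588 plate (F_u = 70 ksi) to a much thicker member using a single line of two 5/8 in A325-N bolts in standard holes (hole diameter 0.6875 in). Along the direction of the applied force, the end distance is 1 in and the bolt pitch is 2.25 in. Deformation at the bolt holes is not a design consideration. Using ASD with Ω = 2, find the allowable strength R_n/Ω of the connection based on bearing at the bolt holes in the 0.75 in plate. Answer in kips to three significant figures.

75.1 kips

Per bolt r_n = 1.5 l_c t F_u ≤ 3.0 d t F_u; upper limit = 3.0 × 0.625 × 0.75 × 70 = 98.44 kips.
Edge bolt: l_c = 1 − 0.6875/2 = 0.6562 in → 1.5 × 0.6562 × 0.75 × 70 = 51.68 → r_n = 51.68 kips.
Interior bolts: l_c = 2.25 − 0.6875 = 1.562 in → 1.5 × 1.562 × 0.75 × 70 = 123 → r_n = 98.44 kips.
R_n = 1 × 51.68 + 1 × 98.44 = 150.1 kips.
Allowable strength R_n/Ω = 150.1 / 2 = 75.1 kips.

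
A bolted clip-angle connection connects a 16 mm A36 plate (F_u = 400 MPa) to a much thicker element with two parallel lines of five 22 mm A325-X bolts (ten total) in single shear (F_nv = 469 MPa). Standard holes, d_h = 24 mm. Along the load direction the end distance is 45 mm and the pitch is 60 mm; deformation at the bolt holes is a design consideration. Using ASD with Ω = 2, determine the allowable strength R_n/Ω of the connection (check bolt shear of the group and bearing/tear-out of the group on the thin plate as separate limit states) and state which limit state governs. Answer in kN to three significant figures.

891 kN (bolt shear governs)

Bolt shear: A_b = π·22²/4 = 380.1 mm²; R_n = 469 × 380.1 × 10 × 1 / 1000 = 1783 kN → 1783 / 2 = 891 kN.
Bearing (1.2 l_c t F_u ≤ 2.4 d t F_u): upper limit = 2.4·22·16·400 / 1000 = 337.9 kN.
  Edge l_c = 45 − 24/2 = 33 → r_n = 253.4 kN; interior l_c = 60 − 24 = 36 → r_n = 276.5 kN.
  R_n,bearing = 2·253.4 + 8·276.5 = 2719 kN → 2719 / 2 = 1360 kN.
Bolt shear governs: 891 kN.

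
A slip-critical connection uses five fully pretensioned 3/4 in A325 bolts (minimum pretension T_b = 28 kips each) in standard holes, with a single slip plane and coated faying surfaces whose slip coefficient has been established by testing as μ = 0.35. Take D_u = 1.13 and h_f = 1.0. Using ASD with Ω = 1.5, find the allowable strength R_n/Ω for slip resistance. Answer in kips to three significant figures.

R_n = μ · D_u · h_f · T_b · n_s · n_b = 0.35 × 1.13 × 1.0 × 28 × 1 × 5 = 55.37 kips.
Allowable strength R_n/Ω = 55.37 / 1.5 = 36.9 kips.

36.9 kips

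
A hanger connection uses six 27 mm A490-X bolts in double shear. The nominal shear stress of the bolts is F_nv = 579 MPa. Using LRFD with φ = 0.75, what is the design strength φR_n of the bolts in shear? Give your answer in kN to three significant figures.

A_b = π × 27² / 4 = 572.6 mm².
R_n = F_nv · A_b · n · n_s = 579 × 572.6 × 6 × 2 / 1000 = 3978 kN.
Design strength φR_n = 0.75 × 3978 = 2980 kN.

2980 kN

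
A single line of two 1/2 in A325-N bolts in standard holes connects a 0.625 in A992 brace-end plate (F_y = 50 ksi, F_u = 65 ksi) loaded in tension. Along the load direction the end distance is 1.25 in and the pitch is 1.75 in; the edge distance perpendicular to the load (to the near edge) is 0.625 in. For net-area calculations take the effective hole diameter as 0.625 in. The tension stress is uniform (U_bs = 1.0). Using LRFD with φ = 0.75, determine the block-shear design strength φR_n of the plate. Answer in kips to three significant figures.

Shear plane L_v = 1.25 + 1·1.75 = 3 in; A_gv = 3 × 0.625 = 1.875 in².
A_nv = (3 − 1.5·0.625) × 0.625 = 1.289 in².
A_nt = (0.625 − 0.5·0.625) × 0.625 = 0.1953 in².
0.6 F_u A_nv = 50.27 kips; 0.6 F_y A_gv = 56.25 kips → shear rupture governs the shear term.
R_n = 50.27 + 1.0 × 65 × 0.1953 = 62.97 kips.
Design strength φR_n = 0.75 × 62.97 = 47.2 kips.

47.2 kips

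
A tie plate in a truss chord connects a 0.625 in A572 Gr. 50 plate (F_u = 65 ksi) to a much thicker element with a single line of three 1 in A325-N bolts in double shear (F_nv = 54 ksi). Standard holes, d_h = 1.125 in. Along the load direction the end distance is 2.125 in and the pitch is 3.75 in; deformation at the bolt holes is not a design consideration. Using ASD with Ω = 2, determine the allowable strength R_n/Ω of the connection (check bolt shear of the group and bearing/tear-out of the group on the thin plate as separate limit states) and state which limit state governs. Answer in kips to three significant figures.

127 kips (bolt shear governs)

Bolt shear: A_b = π·1²/4 = 0.7854 in²; R_n = 54 × 0.7854 × 3 × 2 = 254.5 kips → 254.5 / 2 = 127 kips.
Bearing (1.5 l_c t F_u ≤ 3.0 d t F_u): upper limit = 3.0·1·0.625·65 = 121.9 kips.
  Edge l_c = 2.125 − 1.125/2 = 1.562 → r_n = 95.21 kips; interior l_c = 3.75 − 1.125 = 2.625 → r_n = 121.9 kips.
  R_n,bearing = 1·95.21 + 2·121.9 = 339 kips → 339 / 2 = 169 kips.
Bolt shear governs: 127 kips.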